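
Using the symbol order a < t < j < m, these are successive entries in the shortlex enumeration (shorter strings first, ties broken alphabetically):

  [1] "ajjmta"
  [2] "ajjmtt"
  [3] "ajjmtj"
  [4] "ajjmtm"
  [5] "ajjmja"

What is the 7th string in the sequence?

Stepping forward 2 times from ajjmja: ajjmja → ajjmjt, then the target.

ajjmjj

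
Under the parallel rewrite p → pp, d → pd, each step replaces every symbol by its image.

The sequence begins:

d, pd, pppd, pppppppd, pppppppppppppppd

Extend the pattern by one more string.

pppppppppppppppppppppppppppppppd

Applying the rule to each of the 16 symbols of pppppppppppppppd gives the pieces pp pp pp pp pp pp pp pp pp pp pp pp pp pp pp pd, which concatenate to the answer.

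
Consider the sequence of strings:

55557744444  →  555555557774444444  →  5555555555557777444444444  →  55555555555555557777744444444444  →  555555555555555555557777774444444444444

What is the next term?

5555555555555555555555557777777444444444444444

The n-th term is 4n 5's then n+1 7's then 2n+3 4's (n = 1, 2, …).
Setting n = 6 gives 24, 7, 15 characters in each block.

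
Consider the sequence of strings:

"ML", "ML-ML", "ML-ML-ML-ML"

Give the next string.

ML-ML-ML-ML-ML-ML-ML-ML

Every step duplicates the string with '-' between the halves.
So the next term is two copies of ML-ML-ML-ML with '-' between the halves.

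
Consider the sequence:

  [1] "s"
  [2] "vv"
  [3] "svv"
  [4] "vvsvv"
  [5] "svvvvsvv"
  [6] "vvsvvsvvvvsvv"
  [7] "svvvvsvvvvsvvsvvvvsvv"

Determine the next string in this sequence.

Each term (from the third on) is the two preceding terms concatenated in order: term 3 = s·vv = svv.
Continuing: vvsvvsvvvvsvv · svvvvsvvvvsvvsvvvvsvv gives term 8.

vvsvvsvvvvsvvsvvvvsvvvvsvvsvvvvsvv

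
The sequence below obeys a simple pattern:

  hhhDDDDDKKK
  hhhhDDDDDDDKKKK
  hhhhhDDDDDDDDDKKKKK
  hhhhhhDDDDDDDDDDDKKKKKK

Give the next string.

Each string has the form h^{n+1} D^{2n+1} K^{n+1}, where the shown terms are n = 2, 3, 4, 5.
At n = 6 the blocks have lengths 7, 13, 7.

hhhhhhhDDDDDDDDDDDDDKKKKKKK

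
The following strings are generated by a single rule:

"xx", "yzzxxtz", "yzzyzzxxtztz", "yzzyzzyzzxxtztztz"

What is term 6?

yzzyzzyzzyzzyzzxxtztztztztz

Each term wraps the previous one in yzz on the left and tz on the right.
From yzzyzzyzzxxtztztz, 2 further steps: yzzyzzyzzxxtztztz → yzzyzzyzzyzzxxtztztztz → (answer).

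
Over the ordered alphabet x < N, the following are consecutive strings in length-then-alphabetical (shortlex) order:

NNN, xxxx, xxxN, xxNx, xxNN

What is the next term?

Find the rightmost character of xxNN below N, bump it to the next letter, and reset everything to its right to x.

xNxx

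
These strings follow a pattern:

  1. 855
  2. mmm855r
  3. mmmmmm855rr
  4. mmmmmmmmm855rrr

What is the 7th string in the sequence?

mmmmmmmmmmmmmmmmmm855rrrrrr

Every step adds mmm to the front and r to the end of the previous string.
From mmmmmmmmm855rrr, 3 further steps: mmmmmmmmm855rrr → mmmmmmmmmmmm855rrrr → mmmmmmmmmmmmmmm855rrrrr → (answer).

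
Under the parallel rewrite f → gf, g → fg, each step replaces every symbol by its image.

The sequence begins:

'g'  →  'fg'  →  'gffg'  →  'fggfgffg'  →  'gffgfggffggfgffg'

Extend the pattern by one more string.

Rewriting the 16 symbols of gffgfggffggfgffg one by one yields fg gf gf fg gf fg fg gf gf fg fg gf fg gf gf fg; concatenated:

fggfgffggffgfggfgffgfggffggfgffg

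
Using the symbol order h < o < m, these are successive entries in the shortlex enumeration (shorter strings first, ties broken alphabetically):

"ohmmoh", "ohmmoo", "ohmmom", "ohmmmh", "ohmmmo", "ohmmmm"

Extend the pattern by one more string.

oohhhh

Find the rightmost character of ohmmmm below m, bump it to the next letter, and reset everything to its right to h.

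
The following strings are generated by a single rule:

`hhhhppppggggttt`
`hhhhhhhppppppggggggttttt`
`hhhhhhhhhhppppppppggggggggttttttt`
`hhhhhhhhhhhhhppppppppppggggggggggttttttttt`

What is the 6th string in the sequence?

hhhhhhhhhhhhhhhhhhhppppppppppppppggggggggggggggttttttttttttt

Each string has the form h^{3n+1} p^{2n+2} g^{2n+2} t^{2n+1} (n = 1, 2, …).
Setting n = 6 gives 19, 14, 14, 13 characters in each block.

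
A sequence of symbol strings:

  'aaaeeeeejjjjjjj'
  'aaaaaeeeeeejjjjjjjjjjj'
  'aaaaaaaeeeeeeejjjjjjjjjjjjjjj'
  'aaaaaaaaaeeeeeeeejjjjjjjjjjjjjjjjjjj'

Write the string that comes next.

aaaaaaaaaaaeeeeeeeeejjjjjjjjjjjjjjjjjjjjjjj

The n-th term is 2n-1 a's then n+3 e's then 4n-1 j's, where the shown terms are n = 2, 3, 4, 5.
Setting n = 6 gives 11, 9, 23 characters in each block.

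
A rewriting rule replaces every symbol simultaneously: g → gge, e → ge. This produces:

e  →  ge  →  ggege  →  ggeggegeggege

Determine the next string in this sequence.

ggeggegeggeggegeggegeggeggegeggege

φ(ggeggegeggege) expands symbol-by-symbol to gge gge ge gge gge ge gge ge gge gge ge gge ge; joining the 13 pieces gives the next term.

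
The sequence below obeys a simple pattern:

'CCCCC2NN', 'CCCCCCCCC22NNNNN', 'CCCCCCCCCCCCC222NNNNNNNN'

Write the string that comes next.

CCCCCCCCCCCCCCCCC2222NNNNNNNNNNN

The n-th term is 4n+1 C's then n 2's then 3n-1 N's (n = 1, 2, …).
Setting n = 4 gives 17, 4, 11 characters in each block.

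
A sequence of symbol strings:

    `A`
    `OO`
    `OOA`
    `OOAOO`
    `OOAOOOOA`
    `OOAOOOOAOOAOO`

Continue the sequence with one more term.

OOAOOOOAOOAOOOOAOOOOA

Each term (from the third on) is the previous term followed by the one before it: term 3 = OO·A = OOA.
So term 7 is OOAOOOOAOOAOO·OOAOOOOA.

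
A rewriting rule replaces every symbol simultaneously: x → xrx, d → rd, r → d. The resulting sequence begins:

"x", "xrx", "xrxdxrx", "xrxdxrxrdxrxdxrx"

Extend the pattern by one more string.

xrxdxrxrdxrxdxrxdrdxrxdxrxrdxrxdxrx

Replace each of the 16 characters of xrxdxrxrdxrxdxrx in place — xrx d xrx rd xrx d xrx d rd xrx d xrx rd xrx d xrx — and concatenate.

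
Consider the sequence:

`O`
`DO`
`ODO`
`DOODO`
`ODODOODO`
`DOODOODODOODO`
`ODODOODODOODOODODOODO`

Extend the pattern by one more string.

Each term (from the third on) is the two preceding terms concatenated in order: term 3 = O·DO = ODO.
Continuing: DOODOODODOODO · ODODOODODOODOODODOODO gives term 8.

DOODOODODOODOODODOODODOODOODODOODO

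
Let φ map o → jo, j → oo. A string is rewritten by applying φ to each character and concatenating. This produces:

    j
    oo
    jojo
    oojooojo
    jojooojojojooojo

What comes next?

Rewriting the 16 symbols of jojooojojojooojo one by one yields oo jo oo jo jo jo oo jo oo jo oo jo jo jo oo jo; concatenated:

oojooojojojooojooojooojojojooojo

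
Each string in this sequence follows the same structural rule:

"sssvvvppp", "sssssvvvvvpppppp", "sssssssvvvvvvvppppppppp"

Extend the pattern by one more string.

The n-th term is 2n+1 s's then 2n+1 v's then 3n p's (n = 1, 2, …).
Setting n = 4 gives 9, 9, 12 characters in each block.

sssssssssvvvvvvvvvpppppppppppp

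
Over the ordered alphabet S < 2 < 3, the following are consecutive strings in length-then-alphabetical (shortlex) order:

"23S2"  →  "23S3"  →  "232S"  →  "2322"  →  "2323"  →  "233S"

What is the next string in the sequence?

2332

Find the rightmost character of 233S below 3, bump it to the next letter, and reset everything to its right to S.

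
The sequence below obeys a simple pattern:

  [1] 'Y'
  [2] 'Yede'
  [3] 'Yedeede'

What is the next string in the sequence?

The strings grow by a fixed suffix ede each time.
So the next term is Yedeede·ede.

Yedeedeede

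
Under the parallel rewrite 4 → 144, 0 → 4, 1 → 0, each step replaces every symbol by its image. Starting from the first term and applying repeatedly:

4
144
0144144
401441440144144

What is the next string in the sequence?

144401441440144144401441440144144

Replace each of the 15 characters of 401441440144144 in place — 144 4 0 144 144 0 144 144 4 0 144 144 0 144 144 — and concatenate.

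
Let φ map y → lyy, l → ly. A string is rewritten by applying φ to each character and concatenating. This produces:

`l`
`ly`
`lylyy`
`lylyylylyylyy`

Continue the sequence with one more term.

lylyylylyylyylylyylylyylyylylyylyy

Replace each of the 13 characters of lylyylylyylyy in place — ly lyy ly lyy lyy ly lyy ly lyy lyy ly lyy lyy — and concatenate.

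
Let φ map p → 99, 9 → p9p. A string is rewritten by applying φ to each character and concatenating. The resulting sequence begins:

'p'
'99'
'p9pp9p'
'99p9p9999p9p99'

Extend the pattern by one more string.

p9pp9p99p9p99p9pp9pp9pp9p99p9p99p9pp9p

Applying the rule to each of the 14 symbols of 99p9p9999p9p99 gives the pieces p9p p9p 99 p9p 99 p9p p9p p9p p9p 99 p9p 99 p9p p9p, which concatenate to the answer.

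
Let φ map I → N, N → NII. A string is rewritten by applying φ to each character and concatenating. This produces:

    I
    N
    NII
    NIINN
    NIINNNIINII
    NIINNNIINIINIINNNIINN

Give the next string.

Rewriting the 21 symbols of NIINNNIINIINIINNNIINN one by one yields NII N N NII NII NII N N NII N N NII N N NII NII NII N N NII NII; concatenated:

NIINNNIINIINIINNNIINNNIINNNIINIINIINNNIINII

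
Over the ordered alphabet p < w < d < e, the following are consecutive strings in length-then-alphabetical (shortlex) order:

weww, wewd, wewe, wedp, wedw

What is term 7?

Advancing 2 positions from wedw through wedw → wedd reaches term 7.

wede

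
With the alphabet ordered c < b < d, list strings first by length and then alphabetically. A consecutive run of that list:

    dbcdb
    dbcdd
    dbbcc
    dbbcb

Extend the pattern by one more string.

dbbcd

Find the rightmost character of dbbcb below d, bump it to the next letter, and reset everything to its right to c.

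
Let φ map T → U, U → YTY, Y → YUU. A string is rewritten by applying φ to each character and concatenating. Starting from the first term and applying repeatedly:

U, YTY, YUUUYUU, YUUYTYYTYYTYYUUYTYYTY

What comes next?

Applying the rule to each of the 21 symbols of YUUYTYYTYYTYYUUYTYYTY gives the pieces YUU YTY YTY YUU U YUU YUU U YUU YUU U YUU YUU YTY YTY YUU U YUU YUU U YUU, which concatenate to the answer.

YUUYTYYTYYUUUYUUYUUUYUUYUUUYUUYUUYTYYTYYUUUYUUYUUUYUU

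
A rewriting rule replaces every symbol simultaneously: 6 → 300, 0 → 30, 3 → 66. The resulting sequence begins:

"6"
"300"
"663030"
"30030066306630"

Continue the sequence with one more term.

66303066303030030066303003006630

φ(30030066306630) expands symbol-by-symbol to 66 30 30 66 30 30 300 300 66 30 300 300 66 30; joining the 14 pieces gives the next term.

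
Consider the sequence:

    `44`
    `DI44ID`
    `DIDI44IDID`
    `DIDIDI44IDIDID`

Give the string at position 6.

s(k+1) = DI·s(k)·ID, so each term gains DI as a prefix and ID as a suffix.
From DIDIDI44IDIDID, 2 further steps: DIDIDI44IDIDID → DIDIDIDI44IDIDIDID → (answer).

DIDIDIDIDI44IDIDIDIDID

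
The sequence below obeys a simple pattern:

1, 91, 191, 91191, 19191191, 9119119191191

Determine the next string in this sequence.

From term 3 onward, concatenate the second-to-last term with the last: 1·91 = 191, 91·191 = 91191, …
Continuing: 19191191 · 9119119191191 gives term 7.

191911919119119191191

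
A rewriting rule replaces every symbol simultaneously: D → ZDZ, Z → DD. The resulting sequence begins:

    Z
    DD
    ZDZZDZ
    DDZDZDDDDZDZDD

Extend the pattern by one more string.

Applying the rule to each of the 14 symbols of DDZDZDDDDZDZDD gives the pieces ZDZ ZDZ DD ZDZ DD ZDZ ZDZ ZDZ ZDZ DD ZDZ DD ZDZ ZDZ, which concatenate to the answer.

ZDZZDZDDZDZDDZDZZDZZDZZDZDDZDZDDZDZZDZ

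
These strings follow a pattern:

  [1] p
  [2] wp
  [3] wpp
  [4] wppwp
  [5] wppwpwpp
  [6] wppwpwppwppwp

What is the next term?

wppwpwppwppwpwppwpwpp

Each term (from the third on) is the previous term followed by the one before it: term 3 = wp·p = wpp.
Continuing: wppwpwppwppwp · wppwpwpp gives term 7.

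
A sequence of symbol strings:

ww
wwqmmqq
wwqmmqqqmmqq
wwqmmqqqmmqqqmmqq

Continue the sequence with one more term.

The strings grow by a fixed suffix qmmqq each time.
Applying this once more to wwqmmqqqmmqqqmmqq:

wwqmmqqqmmqqqmmqqqmmqq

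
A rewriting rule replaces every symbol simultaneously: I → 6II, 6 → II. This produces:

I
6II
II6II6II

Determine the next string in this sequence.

Rewriting each symbol of II6II6II: I→6II, I→6II, 6→II, I→6II, I→6II, 6→II, I→6II, I→6II, which concatenates to 6II 6II II 6II 6II II 6II 6II.

6II6IIII6II6IIII6II6II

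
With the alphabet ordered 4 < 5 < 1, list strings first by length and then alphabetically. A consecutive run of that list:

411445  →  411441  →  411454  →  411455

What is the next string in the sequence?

411451

Find the rightmost character of 411455 below 1, bump it to the next letter, and reset everything to its right to 4.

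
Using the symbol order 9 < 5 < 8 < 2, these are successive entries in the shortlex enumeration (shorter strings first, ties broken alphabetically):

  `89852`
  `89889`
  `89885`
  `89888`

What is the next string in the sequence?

89882

Find the rightmost character of 89888 below 2, bump it to the next letter, and reset everything to its right to 9.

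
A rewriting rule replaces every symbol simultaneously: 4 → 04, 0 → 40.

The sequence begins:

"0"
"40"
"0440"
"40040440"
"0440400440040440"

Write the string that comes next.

40040440044040040440400440040440

Replace each of the 16 characters of 0440400440040440 in place — 40 04 04 40 04 40 40 04 04 40 40 04 40 04 04 40 — and concatenate.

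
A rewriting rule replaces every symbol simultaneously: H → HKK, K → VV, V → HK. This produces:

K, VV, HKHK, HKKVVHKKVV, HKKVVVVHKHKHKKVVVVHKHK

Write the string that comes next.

Applying the rule to each of the 22 symbols of HKKVVVVHKHKHKKVVVVHKHK gives the pieces HKK VV VV HK HK HK HK HKK VV HKK VV HKK VV VV HK HK HK HK HKK VV HKK VV, which concatenate to the answer.

HKKVVVVHKHKHKHKHKKVVHKKVVHKKVVVVHKHKHKHKHKKVVHKKVV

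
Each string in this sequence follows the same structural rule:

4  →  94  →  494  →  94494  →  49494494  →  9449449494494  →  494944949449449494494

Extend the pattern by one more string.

From term 3 onward, concatenate the second-to-last term with the last: 4·94 = 494, 94·494 = 94494, …
So term 8 is 9449449494494·494944949449449494494.

9449449494494494944949449449494494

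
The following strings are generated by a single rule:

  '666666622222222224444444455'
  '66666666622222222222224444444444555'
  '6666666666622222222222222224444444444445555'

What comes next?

The n-th term is 2n+1 6's then 3n+1 2's then 2n+2 4's then n-1 5's, where the shown terms are n = 3, 4, 5.
For the next term, n = 6, so the run lengths are 13, 19, 14, 5.

666666666666622222222222222222224444444444444455555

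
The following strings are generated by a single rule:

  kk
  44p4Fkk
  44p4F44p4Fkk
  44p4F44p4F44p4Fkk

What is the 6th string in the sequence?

44p4F44p4F44p4F44p4F44p4Fkk

The strings grow by a fixed prefix 44p4F each time.
From 44p4F44p4F44p4Fkk, 2 further steps: 44p4F44p4F44p4Fkk → 44p4F44p4F44p4F44p4Fkk → (answer).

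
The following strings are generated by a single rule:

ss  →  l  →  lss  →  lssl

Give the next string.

lssllss

Each term (from the third on) is the previous term followed by the one before it: term 3 = l·ss = lss.
Continuing: lssl · lss gives term 5.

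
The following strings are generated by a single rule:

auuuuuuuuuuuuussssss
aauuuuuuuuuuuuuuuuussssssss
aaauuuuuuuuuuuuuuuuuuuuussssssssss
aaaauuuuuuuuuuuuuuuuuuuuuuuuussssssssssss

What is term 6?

The n-th term is n-2 a's then 4n+1 u's then 2n s's, where the shown terms are n = 3, 4, 5, 6.
Setting n = 8 gives 6, 33, 16 characters in each block.

aaaaaauuuuuuuuuuuuuuuuuuuuuuuuuuuuuuuuussssssssssssssss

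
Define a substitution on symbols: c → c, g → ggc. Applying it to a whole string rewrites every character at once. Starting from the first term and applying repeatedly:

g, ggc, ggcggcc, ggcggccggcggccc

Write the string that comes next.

φ(ggcggccggcggccc) expands symbol-by-symbol to ggc ggc c ggc ggc c c ggc ggc c ggc ggc c c c; joining the 15 pieces gives the next term.

ggcggccggcggcccggcggccggcggcccc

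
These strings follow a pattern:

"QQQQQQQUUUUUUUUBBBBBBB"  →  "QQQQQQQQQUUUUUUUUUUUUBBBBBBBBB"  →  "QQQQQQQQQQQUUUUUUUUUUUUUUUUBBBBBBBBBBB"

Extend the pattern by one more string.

QQQQQQQQQQQQQUUUUUUUUUUUUUUUUUUUUBBBBBBBBBBBBB

Reading off run lengths: Q runs 7, 9, 11; U runs 8, 12, 16; B runs 7, 9, 11 — each is linear in n, where the shown terms are n = 2, 3, 4.
At n = 5 the blocks have lengths 13, 20, 13.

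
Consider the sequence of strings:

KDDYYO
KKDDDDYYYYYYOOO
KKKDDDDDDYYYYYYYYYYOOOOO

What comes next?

Reading off run lengths: K runs 1, 2, 3; D runs 2, 4, 6; Y runs 2, 6, 10; O runs 1, 3, 5 — each is linear in n (n = 1, 2, …).
Setting n = 4 gives 4, 8, 14, 7 characters in each block.

KKKKDDDDDDDDYYYYYYYYYYYYYYOOOOOOO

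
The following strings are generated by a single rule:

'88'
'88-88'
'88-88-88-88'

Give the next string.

Each string is two copies of the previous one joined by '-'.
Doubling 88-88-88-88 with '-' between the halves:

88-88-88-88-88-88-88-88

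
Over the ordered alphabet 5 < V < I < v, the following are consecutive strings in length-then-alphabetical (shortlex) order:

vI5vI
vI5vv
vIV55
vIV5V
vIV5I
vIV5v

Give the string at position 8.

Stepping forward 2 times from vIV5v: vIV5v → vIVV5, then the target.

vIVVV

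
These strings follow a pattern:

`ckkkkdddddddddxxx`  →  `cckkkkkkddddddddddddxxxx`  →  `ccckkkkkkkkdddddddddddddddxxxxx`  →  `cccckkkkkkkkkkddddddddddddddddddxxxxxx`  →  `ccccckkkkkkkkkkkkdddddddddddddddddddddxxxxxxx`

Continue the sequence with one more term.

cccccckkkkkkkkkkkkkkddddddddddddddddddddddddxxxxxxxx

The n-th term is n-1 c's then 2n k's then 3n+3 d's then n+1 x's, where the shown terms are n = 2, 3, 4, 5, 6.
For the next term, n = 7, so the run lengths are 6, 14, 24, 8.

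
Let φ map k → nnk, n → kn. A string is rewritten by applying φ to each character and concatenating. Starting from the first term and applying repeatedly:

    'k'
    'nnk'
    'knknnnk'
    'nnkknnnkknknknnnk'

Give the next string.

Replace each of the 17 characters of nnkknnnkknknknnnk in place — kn kn nnk nnk kn kn kn nnk nnk kn nnk kn nnk kn kn kn nnk — and concatenate.

knknnnknnkknknknnnknnkknnnkknnnkknknknnnk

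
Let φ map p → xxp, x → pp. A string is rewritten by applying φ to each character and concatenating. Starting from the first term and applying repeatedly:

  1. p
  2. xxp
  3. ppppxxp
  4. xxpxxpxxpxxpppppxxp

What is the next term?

Rewriting the 19 symbols of xxpxxpxxpxxpppppxxp one by one yields pp pp xxp pp pp xxp pp pp xxp pp pp xxp xxp xxp xxp xxp pp pp xxp; concatenated:

ppppxxpppppxxpppppxxpppppxxpxxpxxpxxpxxpppppxxp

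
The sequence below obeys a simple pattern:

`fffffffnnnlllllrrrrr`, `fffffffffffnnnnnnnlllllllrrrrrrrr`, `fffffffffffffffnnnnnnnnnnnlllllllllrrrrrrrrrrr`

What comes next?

fffffffffffffffffffnnnnnnnnnnnnnnnlllllllllllrrrrrrrrrrrrrr

The n-th term is 4n+3 f's then 4n-1 n's then 2n+3 l's then 3n+2 r's (n = 1, 2, …).
For the next term, n = 4, so the run lengths are 19, 15, 11, 14.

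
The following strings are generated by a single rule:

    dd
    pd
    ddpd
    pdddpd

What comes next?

ddpdpdddpd

Each term (from the third on) is the two preceding terms concatenated in order: term 3 = dd·pd = ddpd.
So term 5 is ddpd·pdddpd.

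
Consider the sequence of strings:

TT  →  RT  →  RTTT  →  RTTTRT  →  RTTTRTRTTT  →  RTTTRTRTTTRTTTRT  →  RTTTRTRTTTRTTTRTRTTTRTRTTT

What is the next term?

RTTTRTRTTTRTTTRTRTTTRTRTTTRTTTRTRTTTRTTTRT

This is a Fibonacci-style word recurrence s(k) = s(k−1)·s(k−2): e.g. RT·TT = RTTT.
The next term joins RTTTRTRTTTRTTTRTRTTTRTRTTT and RTTTRTRTTTRTTTRT.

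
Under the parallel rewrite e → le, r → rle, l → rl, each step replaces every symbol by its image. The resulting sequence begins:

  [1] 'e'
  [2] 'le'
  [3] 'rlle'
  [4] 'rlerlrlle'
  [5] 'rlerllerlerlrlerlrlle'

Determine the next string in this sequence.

Applying the rule to each of the 21 symbols of rlerllerlerlrlerlrlle gives the pieces rle rl le rle rl rl le rle rl le rle rl rle rl le rle rl rle rl rl le, which concatenate to the answer.

rlerllerlerlrllerlerllerlerlrlerllerlerlrlerlrlle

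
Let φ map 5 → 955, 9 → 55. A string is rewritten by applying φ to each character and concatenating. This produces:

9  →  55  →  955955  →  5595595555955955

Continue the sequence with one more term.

Applying the rule to each of the 16 symbols of 5595595555955955 gives the pieces 955 955 55 955 955 55 955 955 955 955 55 955 955 55 955 955, which concatenate to the answer.

95595555955955559559559559555595595555955955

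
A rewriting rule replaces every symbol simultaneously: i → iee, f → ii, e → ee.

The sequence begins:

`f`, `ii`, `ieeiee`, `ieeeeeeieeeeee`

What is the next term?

Rewriting the 14 symbols of ieeeeeeieeeeee one by one yields iee ee ee ee ee ee ee iee ee ee ee ee ee ee; concatenated:

ieeeeeeeeeeeeeeieeeeeeeeeeeeee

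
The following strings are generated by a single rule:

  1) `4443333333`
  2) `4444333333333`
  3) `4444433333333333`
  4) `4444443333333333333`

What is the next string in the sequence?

Reading off run lengths: 4 runs 3, 4, 5, 6; 3 runs 7, 9, 11, 13 — each is linear in n, where the shown terms are n = 3, 4, 5, 6.
Setting n = 7 gives 7, 15 characters in each block.

4444444333333333333333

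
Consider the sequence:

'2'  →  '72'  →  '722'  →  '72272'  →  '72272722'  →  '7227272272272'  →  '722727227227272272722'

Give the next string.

From term 3 onward, concatenate the last term with the second-to-last: 72·2 = 722, 722·72 = 72272, …
The next term joins 722727227227272272722 and 7227272272272.

7227272272272722727227227272272272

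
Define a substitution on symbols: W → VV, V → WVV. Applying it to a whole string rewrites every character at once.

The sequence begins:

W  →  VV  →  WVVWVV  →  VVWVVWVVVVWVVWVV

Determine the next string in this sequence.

Rewriting the 16 symbols of VVWVVWVVVVWVVWVV one by one yields WVV WVV VV WVV WVV VV WVV WVV WVV WVV VV WVV WVV VV WVV WVV; concatenated:

WVVWVVVVWVVWVVVVWVVWVVWVVWVVVVWVVWVVVVWVVWVV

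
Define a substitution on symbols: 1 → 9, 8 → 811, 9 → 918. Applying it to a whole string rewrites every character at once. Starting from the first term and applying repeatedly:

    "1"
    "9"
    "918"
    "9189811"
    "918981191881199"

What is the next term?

918981191881199918981181199918918

φ(918981191881199) expands symbol-by-symbol to 918 9 811 918 811 9 9 918 9 811 811 9 9 918 918; joining the 15 pieces gives the next term.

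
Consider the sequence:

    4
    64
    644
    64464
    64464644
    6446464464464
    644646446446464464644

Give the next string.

From term 3 onward, concatenate the last term with the second-to-last: 64·4 = 644, 644·64 = 64464, …
Continuing: 644646446446464464644 · 6446464464464 gives term 8.

6446464464464644646446446464464464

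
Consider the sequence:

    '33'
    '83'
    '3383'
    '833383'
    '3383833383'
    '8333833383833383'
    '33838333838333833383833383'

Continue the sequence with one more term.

833383338383338333838333838333833383833383

From term 3 onward, concatenate the second-to-last term with the last: 33·83 = 3383, 83·3383 = 833383, …
So term 8 is 8333833383833383·33838333838333833383833383.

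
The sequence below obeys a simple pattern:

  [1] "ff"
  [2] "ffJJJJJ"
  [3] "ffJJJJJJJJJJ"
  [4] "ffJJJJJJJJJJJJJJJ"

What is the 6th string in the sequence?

Every step adds JJJJJ to the end: s(k+1) = s(k)·JJJJJ.
From ffJJJJJJJJJJJJJJJ, 2 further steps: ffJJJJJJJJJJJJJJJ → ffJJJJJJJJJJJJJJJJJJJJ → (answer).

ffJJJJJJJJJJJJJJJJJJJJJJJJJ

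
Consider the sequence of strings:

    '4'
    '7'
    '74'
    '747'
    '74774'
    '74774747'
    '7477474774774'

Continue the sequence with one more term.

747747477477474774747

This is a Fibonacci-style word recurrence s(k) = s(k−1)·s(k−2): e.g. 7·4 = 74.
The next term joins 7477474774774 and 74774747.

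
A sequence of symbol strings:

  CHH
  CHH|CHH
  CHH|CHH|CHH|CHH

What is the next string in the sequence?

CHH|CHH|CHH|CHH|CHH|CHH|CHH|CHH

s(k+1) = s(k)·|·s(k) — each term doubles the last with '|' between the halves.
One more doubling of CHH|CHH|CHH|CHH gives the answer.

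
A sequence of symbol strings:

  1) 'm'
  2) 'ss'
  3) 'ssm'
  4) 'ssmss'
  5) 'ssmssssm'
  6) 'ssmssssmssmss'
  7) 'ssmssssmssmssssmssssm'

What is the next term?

ssmssssmssmssssmssssmssmssssmssmss

This is a Fibonacci-style word recurrence s(k) = s(k−1)·s(k−2): e.g. ss·m = ssm.
So term 8 is ssmssssmssmssssmssssm·ssmssssmssmss.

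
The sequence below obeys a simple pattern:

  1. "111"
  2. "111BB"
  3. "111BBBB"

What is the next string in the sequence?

111BBBBBB

Every step adds BB to the end: s(k+1) = s(k)·BB.
One more step from 111BBBB gives the answer.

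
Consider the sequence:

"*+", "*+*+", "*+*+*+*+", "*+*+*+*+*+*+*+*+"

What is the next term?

Each string is two copies of the previous one concatenated.
So the next term is two copies of *+*+*+*+*+*+*+*+.

*+*+*+*+*+*+*+*+*+*+*+*+*+*+*+*+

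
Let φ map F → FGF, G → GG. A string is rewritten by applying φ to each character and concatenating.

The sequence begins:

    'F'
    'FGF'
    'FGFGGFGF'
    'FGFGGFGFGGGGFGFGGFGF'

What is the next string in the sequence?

Replace each of the 20 characters of FGFGGFGFGGGGFGFGGFGF in place — FGF GG FGF GG GG FGF GG FGF GG GG GG GG FGF GG FGF GG GG FGF GG FGF — and concatenate.

FGFGGFGFGGGGFGFGGFGFGGGGGGGGFGFGGFGFGGGGFGFGGFGF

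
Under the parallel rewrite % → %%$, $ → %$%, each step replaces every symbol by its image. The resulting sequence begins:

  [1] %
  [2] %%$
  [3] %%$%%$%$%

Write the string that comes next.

%%$%%$%$%%%$%%$%$%%%$%$%%%$

Rewriting each symbol of %%$%%$%$%: %→%%$, %→%%$, $→%$%, %→%%$, %→%%$, $→%$%, %→%%$, $→%$%, %→%%$, which concatenates to %%$ %%$ %$% %%$ %%$ %$% %%$ %$% %%$.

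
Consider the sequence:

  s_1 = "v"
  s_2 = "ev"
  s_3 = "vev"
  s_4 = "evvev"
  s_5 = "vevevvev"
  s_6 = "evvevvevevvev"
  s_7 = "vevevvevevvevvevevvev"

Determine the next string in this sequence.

evvevvevevvevvevevvevevvevvevevvev

This is a Fibonacci-style word recurrence s(k) = s(k−2)·s(k−1): e.g. v·ev = vev.
Continuing: evvevvevevvev · vevevvevevvevvevevvev gives term 8.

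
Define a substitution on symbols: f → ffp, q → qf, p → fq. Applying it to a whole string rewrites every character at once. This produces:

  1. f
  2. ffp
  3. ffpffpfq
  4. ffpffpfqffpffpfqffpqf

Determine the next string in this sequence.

Rewriting the 21 symbols of ffpffpfqffpffpfqffpqf one by one yields ffp ffp fq ffp ffp fq ffp qf ffp ffp fq ffp ffp fq ffp qf ffp ffp fq qf ffp; concatenated:

ffpffpfqffpffpfqffpqfffpffpfqffpffpfqffpqfffpffpfqqfffp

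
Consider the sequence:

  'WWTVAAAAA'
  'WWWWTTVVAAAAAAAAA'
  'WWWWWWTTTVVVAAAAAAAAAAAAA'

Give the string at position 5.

WWWWWWWWWWTTTTTVVVVVAAAAAAAAAAAAAAAAAAAAA

Term n consists of 2n W's, followed by n T's, followed by n V's, followed by 4n+1 A's (n = 1, 2, …).
Setting n = 5 gives 10, 5, 5, 21 characters in each block.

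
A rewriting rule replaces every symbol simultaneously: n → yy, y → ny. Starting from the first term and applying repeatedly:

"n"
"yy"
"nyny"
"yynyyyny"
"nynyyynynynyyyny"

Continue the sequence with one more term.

Applying the rule to each of the 16 symbols of nynyyynynynyyyny gives the pieces yy ny yy ny ny ny yy ny yy ny yy ny ny ny yy ny, which concatenate to the answer.

yynyyynynynyyynyyynyyynynynyyyny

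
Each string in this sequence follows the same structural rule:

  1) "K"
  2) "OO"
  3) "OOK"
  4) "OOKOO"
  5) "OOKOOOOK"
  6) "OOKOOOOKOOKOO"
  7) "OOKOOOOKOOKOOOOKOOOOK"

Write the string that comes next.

This is a Fibonacci-style word recurrence s(k) = s(k−1)·s(k−2): e.g. OO·K = OOK.
So term 8 is OOKOOOOKOOKOOOOKOOOOK·OOKOOOOKOOKOO.

OOKOOOOKOOKOOOOKOOOOKOOKOOOOKOOKOO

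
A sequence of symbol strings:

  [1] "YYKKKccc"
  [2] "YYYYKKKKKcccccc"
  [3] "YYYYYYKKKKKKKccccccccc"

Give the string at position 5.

YYYYYYYYYYKKKKKKKKKKKccccccccccccccc

Reading off run lengths: Y runs 2, 4, 6; K runs 3, 5, 7; c runs 3, 6, 9 — each is linear in n (n = 1, 2, …).
Setting n = 5 gives 10, 11, 15 characters in each block.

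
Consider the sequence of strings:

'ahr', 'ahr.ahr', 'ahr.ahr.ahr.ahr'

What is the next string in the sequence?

Each string is two copies of the previous one joined by '.'.
So the next term is two copies of ahr.ahr.ahr.ahr with '.' between the halves.

ahr.ahr.ahr.ahr.ahr.ahr.ahr.ahr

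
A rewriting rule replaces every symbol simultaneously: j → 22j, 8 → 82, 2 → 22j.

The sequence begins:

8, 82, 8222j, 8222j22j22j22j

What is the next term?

Applying the rule to each of the 14 symbols of 8222j22j22j22j gives the pieces 82 22j 22j 22j 22j 22j 22j 22j 22j 22j 22j 22j 22j 22j, which concatenate to the answer.

8222j22j22j22j22j22j22j22j22j22j22j22j22j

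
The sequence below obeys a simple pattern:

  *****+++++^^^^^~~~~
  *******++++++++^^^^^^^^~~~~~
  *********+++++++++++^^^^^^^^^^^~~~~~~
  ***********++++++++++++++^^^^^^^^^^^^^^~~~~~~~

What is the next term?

*************+++++++++++++++++^^^^^^^^^^^^^^^^^~~~~~~~~

Reading off run lengths: * runs 5, 7, 9, 11; + runs 5, 8, 11, 14; ^ runs 5, 8, 11, 14; ~ runs 4, 5, 6, 7 — each is linear in n (n = 1, 2, …).
For the next term, n = 5, so the run lengths are 13, 17, 17, 8.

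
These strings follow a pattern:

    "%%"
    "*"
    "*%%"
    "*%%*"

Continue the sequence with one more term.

*%%**%%

This is a Fibonacci-style word recurrence s(k) = s(k−1)·s(k−2): e.g. *·%% = *%%.
So term 5 is *%%*·*%%.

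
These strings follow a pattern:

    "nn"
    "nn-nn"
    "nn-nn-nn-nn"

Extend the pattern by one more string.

s(k+1) = s(k)·-·s(k) — each term doubles the last with '-' between the halves.
So the next term is two copies of nn-nn-nn-nn with '-' between the halves.

nn-nn-nn-nn-nn-nn-nn-nn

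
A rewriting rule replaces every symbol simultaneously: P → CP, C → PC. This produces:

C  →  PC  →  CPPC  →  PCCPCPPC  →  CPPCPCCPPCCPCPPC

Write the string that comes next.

PCCPCPPCCPPCPCCPCPPCPCCPPCCPCPPC

φ(CPPCPCCPPCCPCPPC) expands symbol-by-symbol to PC CP CP PC CP PC PC CP CP PC PC CP PC CP CP PC; joining the 16 pieces gives the next term.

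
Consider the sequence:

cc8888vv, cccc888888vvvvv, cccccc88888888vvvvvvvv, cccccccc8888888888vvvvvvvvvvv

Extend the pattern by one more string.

cccccccccc888888888888vvvvvvvvvvvvvv

Each string has the form c^{2n} 8^{2n+2} v^{3n-1} (n = 1, 2, …).
For the next term, n = 5, so the run lengths are 10, 12, 14.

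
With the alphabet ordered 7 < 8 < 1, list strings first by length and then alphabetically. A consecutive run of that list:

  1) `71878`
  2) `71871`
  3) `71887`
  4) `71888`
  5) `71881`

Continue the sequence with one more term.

71817

Treat 71881 as a base-3 numeral over the given alphabet and add one, carrying through any trailing 1's.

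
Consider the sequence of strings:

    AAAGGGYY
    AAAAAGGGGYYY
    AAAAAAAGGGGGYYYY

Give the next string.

The n-th term is 2n-1 A's then n+1 G's then n Y's, where the shown terms are n = 2, 3, 4.
For the next term, n = 5, so the run lengths are 9, 6, 5.

AAAAAAAAAGGGGGGYYYYY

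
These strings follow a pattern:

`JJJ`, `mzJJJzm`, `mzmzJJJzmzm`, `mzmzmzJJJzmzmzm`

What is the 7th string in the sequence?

Each term wraps the previous one in mz on the left and zm on the right.
From mzmzmzJJJzmzmzm, 3 further steps: mzmzmzJJJzmzmzm → mzmzmzmzJJJzmzmzmzm → mzmzmzmzmzJJJzmzmzmzmzm → (answer).

mzmzmzmzmzmzJJJzmzmzmzmzmzm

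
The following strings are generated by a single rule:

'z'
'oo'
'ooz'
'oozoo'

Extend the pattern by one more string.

From term 3 onward, concatenate the last term with the second-to-last: oo·z = ooz, ooz·oo = oozoo, …
The next term joins oozoo and ooz.

oozooooz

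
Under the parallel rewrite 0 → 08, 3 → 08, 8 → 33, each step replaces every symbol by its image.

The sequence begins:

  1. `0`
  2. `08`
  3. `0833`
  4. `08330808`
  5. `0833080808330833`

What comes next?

Rewriting the 16 symbols of 0833080808330833 one by one yields 08 33 08 08 08 33 08 33 08 33 08 08 08 33 08 08; concatenated:

08330808083308330833080808330808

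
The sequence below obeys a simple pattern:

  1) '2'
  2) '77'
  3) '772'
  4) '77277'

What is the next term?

77277772

From term 3 onward, concatenate the last term with the second-to-last: 77·2 = 772, 772·77 = 77277, …
Continuing: 77277 · 772 gives term 5.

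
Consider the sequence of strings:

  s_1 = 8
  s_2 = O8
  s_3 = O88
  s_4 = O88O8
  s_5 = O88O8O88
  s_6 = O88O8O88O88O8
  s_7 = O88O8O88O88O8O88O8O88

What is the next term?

Each term (from the third on) is the previous term followed by the one before it: term 3 = O8·8 = O88.
The next term joins O88O8O88O88O8O88O8O88 and O88O8O88O88O8.

O88O8O88O88O8O88O8O88O88O8O88O88O8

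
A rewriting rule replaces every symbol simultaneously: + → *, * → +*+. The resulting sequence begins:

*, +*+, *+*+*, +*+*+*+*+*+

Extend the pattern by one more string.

Expanding +*+*+*+*+*+: +→*, *→+*+, +→*, *→+*+, +→*, *→+*+, +→*, *→+*+, +→*, *→+*+, +→*. Concatenated: * +*+ * +*+ * +*+ * +*+ * +*+ *.

*+*+*+*+*+*+*+*+*+*+*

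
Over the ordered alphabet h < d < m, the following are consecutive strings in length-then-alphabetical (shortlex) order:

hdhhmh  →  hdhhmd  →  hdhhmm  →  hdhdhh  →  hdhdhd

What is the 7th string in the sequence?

Stepping forward 2 times from hdhdhd: hdhdhd → hdhdhm, then the target.

hdhddh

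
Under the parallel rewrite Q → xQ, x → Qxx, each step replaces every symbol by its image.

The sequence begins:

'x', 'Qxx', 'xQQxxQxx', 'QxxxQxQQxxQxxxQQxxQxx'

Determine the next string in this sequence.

Replace each of the 21 characters of QxxxQxQQxxQxxxQQxxQxx in place — xQ Qxx Qxx Qxx xQ Qxx xQ xQ Qxx Qxx xQ Qxx Qxx Qxx xQ xQ Qxx Qxx xQ Qxx Qxx — and concatenate.

xQQxxQxxQxxxQQxxxQxQQxxQxxxQQxxQxxQxxxQxQQxxQxxxQQxxQxx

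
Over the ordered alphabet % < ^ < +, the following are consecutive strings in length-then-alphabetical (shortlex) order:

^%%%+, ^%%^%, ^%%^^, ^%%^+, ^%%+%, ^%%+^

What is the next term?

The successor of ^%%+^ increments the rightmost position that isn't already + and resets every position after it to %.

^%%++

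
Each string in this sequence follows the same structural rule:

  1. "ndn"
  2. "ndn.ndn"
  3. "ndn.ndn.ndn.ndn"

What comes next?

s(k+1) = s(k)·.·s(k) — each term doubles the last with '.' between the halves.
So the next term is two copies of ndn.ndn.ndn.ndn with '.' between the halves.

ndn.ndn.ndn.ndn.ndn.ndn.ndn.ndn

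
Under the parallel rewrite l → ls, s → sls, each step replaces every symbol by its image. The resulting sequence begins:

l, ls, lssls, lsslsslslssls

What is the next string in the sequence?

Replace each of the 13 characters of lsslsslslssls in place — ls sls sls ls sls sls ls sls ls sls sls ls sls — and concatenate.

lsslsslslsslsslslsslslsslsslslssls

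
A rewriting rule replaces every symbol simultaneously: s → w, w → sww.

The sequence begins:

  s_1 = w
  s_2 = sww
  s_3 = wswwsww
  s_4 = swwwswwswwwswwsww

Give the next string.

Rewriting the 17 symbols of swwwswwswwwswwsww one by one yields w sww sww sww w sww sww w sww sww sww w sww sww w sww sww; concatenated:

wswwswwswwwswwswwwswwswwswwwswwswwwswwsww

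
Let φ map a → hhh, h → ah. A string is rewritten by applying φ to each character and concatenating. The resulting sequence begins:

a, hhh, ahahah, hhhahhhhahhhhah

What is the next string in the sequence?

ahahahhhhahahahahhhhahahahahhhhah

φ(hhhahhhhahhhhah) expands symbol-by-symbol to ah ah ah hhh ah ah ah ah hhh ah ah ah ah hhh ah; joining the 15 pieces gives the next term.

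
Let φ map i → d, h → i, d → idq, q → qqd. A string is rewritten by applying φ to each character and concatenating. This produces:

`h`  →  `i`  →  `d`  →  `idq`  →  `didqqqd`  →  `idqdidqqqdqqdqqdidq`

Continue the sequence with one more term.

Rewriting the 19 symbols of idqdidqqqdqqdqqdidq one by one yields d idq qqd idq d idq qqd qqd qqd idq qqd qqd idq qqd qqd idq d idq qqd; concatenated:

didqqqdidqdidqqqdqqdqqdidqqqdqqdidqqqdqqdidqdidqqqd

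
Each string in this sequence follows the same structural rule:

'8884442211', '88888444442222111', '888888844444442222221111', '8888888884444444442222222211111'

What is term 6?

888888888888844444444444442222222222221111111

Term n consists of 2n+1 8's, followed by 2n+1 4's, followed by 2n 2's, followed by n+1 1's (n = 1, 2, …).
At n = 6 the blocks have lengths 13, 13, 12, 7.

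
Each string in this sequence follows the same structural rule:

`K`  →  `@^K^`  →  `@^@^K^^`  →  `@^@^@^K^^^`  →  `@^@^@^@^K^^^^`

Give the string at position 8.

@^@^@^@^@^@^@^K^^^^^^^

s(k+1) = @^·s(k)·^, so each term gains @^ as a prefix and ^ as a suffix.
From @^@^@^@^K^^^^, 3 further steps: @^@^@^@^K^^^^ → @^@^@^@^@^K^^^^^ → @^@^@^@^@^@^K^^^^^^ → (answer).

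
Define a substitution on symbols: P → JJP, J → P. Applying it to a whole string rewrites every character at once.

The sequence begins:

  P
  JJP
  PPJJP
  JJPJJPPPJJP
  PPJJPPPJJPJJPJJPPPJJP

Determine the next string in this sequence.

φ(PPJJPPPJJPJJPJJPPPJJP) expands symbol-by-symbol to JJP JJP P P JJP JJP JJP P P JJP P P JJP P P JJP JJP JJP P P JJP; joining the 21 pieces gives the next term.

JJPJJPPPJJPJJPJJPPPJJPPPJJPPPJJPJJPJJPPPJJP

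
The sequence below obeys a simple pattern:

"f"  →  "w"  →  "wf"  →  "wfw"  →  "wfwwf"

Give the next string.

wfwwfwfw

Each term (from the third on) is the previous term followed by the one before it: term 3 = w·f = wf.
So term 6 is wfwwf·wfw.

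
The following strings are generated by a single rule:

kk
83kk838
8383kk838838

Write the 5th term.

83838383kk838838838838

Every step adds 83 to the front and 838 to the end of the previous string.
From 8383kk838838, 2 further steps: 8383kk838838 → 838383kk838838838 → (answer).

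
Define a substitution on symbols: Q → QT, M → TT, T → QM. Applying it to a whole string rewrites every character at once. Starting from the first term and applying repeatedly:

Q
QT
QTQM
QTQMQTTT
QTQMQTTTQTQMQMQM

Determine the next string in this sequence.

QTQMQTTTQTQMQMQMQTQMQTTTQTTTQTTT

Replace each of the 16 characters of QTQMQTTTQTQMQMQM in place — QT QM QT TT QT QM QM QM QT QM QT TT QT TT QT TT — and concatenate.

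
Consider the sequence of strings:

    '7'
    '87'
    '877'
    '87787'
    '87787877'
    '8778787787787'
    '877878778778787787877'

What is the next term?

From term 3 onward, concatenate the last term with the second-to-last: 87·7 = 877, 877·87 = 87787, …
Continuing: 877878778778787787877 · 8778787787787 gives term 8.

8778787787787877878778778787787787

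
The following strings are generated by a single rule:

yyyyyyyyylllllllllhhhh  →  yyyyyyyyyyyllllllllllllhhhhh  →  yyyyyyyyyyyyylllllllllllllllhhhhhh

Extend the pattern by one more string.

The n-th term is 2n+3 y's then 3n l's then n+1 h's, where the shown terms are n = 3, 4, 5.
For the next term, n = 6, so the run lengths are 15, 18, 7.

yyyyyyyyyyyyyyyllllllllllllllllllhhhhhhh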